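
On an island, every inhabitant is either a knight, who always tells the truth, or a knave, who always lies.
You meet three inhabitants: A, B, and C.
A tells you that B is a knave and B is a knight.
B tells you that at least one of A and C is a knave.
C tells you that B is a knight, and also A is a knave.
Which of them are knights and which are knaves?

A is a knave, B is a knight, and C is a knight.

Since A is a knave, "B is a knave and B is a knight" needs to be false, which holds.
B (knight): "at least one of A and C is a knave" — true. ✓
C is a knight; "B is a knight, and also A is a knave" is true, as required.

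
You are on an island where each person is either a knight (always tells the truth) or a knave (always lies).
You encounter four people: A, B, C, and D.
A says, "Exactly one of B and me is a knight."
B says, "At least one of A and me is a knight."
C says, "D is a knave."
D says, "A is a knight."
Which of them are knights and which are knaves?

A is a knave, B is a knave, C is a knight, and D is a knave.

Suppose A is a knight. Then A's statement "exactly one of B and me is a knight" would have to be true. Checking the 8 ways to assign the others, none is consistent with every speaker.
(For instance, with B=knave, C=knight, D=knave, B's claim "at least one of A and me is a knight" comes out true where it would need to be false.)
So A must be a knave, making "exactly one of B and me is a knight" false. Taking A=knave, B=knave, C=knight, D=knave, each remaining statement checks out:
  B (knave): "at least one of A and me is a knight" — false. ✓
  C (knight): "D is a knave" — true. ✓
  D (knave): "A is a knight" — false. ✓
This is the unique consistent assignment.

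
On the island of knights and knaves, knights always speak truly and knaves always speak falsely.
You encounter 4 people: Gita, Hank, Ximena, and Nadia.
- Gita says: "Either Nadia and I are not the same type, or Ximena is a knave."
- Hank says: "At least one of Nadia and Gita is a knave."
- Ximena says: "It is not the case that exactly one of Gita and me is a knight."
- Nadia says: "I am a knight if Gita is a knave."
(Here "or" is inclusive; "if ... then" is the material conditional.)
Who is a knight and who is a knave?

Knights: Gita and Nadia. Knaves: Hank and Ximena.

Suppose Gita is a knave. Then Gita's statement "either Nadia and I are not the same type, or Ximena is a knave" would have to be false. Checking the 8 ways to assign the others, none is consistent with every speaker.
(For instance, with Hank=knave, Ximena=knave, Nadia=knight, Gita's claim "either Nadia and I are not the same type, or Ximena is a knave" comes out true where it would need to be false.)
So Gita must be a knight, making "either Nadia and I are not the same type, or Ximena is a knave" true. Taking Gita=knight, Hank=knave, Ximena=knave, Nadia=knight, each remaining statement checks out:
  Hank (knave): "at least one of Nadia and Gita is a knave" — false. ✓
  Ximena (knave): "it is not the case that exactly one of Gita and me is a knight" — false. ✓
  Nadia (knight): "I am a knight if Gita is a knave" — true. ✓
This is the unique consistent assignment.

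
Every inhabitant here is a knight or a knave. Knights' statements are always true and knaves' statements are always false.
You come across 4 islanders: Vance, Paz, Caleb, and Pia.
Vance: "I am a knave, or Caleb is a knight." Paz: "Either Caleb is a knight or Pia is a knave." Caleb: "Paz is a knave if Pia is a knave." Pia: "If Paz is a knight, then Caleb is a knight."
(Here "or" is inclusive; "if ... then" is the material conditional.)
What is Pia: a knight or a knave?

Pia is a knight.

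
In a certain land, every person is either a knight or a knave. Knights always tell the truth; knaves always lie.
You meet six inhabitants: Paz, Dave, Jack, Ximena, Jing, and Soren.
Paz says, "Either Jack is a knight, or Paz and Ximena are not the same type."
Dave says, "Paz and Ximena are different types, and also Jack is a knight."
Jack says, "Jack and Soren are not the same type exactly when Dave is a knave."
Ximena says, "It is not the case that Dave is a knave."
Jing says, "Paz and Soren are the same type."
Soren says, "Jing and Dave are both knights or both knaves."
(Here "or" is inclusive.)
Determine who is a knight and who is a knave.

Since Paz is a knave, "either Jack is a knight, or Paz and Ximena are not the same type" needs to be false, which holds.
Dave is a knave; "Paz and Ximena are different types, and also Jack is a knight" is false, as required.
Jack is a knave; "Jack and Soren are not the same type exactly when Dave is a knave" is false, as required.
Ximena is a knave; "it is not the case that Dave is a knave" is false, as required.
Since Jing is a knight, "Paz and Soren are the same type" needs to be true, which holds.
Soren is a knave, so "Jing and Dave are both knights or both knaves" must be false — and it is.

Knights: Jing. Knaves: Paz, Dave, Jack, Ximena, and Soren.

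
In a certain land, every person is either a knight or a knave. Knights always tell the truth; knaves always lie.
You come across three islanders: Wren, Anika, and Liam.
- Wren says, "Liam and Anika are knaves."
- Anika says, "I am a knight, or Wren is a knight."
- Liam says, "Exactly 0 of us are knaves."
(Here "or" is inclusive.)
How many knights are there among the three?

1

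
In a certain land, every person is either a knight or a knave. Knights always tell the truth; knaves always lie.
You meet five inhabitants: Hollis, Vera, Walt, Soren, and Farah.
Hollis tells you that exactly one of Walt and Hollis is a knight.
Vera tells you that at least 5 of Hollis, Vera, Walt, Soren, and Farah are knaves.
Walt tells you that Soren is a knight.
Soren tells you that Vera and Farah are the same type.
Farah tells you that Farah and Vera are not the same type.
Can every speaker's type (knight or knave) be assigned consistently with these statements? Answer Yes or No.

Yes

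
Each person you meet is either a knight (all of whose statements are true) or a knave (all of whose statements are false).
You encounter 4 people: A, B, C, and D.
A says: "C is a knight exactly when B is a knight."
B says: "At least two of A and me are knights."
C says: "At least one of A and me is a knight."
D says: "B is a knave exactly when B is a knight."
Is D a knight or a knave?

D is a knave.

Consistent assignments: {A=knight, B=knight, C=knight, D=knave}; {A=knave, B=knave, C=knight, D=knave}
In every consistent assignment, D is a knave.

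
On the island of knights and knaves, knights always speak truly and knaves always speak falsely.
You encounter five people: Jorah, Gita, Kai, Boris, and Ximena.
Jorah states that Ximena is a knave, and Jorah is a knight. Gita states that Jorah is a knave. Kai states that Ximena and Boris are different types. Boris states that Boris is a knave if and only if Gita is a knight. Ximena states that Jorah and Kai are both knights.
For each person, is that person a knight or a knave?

Jorah is a knight, so "Ximena is a knave, and Jorah is a knight" must be true — and it is.
Gita (knave): "Jorah is a knave" — False. ✓
Since Kai is a knave, "Ximena and Boris are different types" needs to be False, which holds.
Boris is a knave, and the claim "Boris is a knave if and only if Gita is a knight" is indeed False.
Ximena is a knave; "Jorah and Kai are both knights" is False, as required.

Knights: Jorah. Knaves: Gita, Kai, Boris, and Ximena.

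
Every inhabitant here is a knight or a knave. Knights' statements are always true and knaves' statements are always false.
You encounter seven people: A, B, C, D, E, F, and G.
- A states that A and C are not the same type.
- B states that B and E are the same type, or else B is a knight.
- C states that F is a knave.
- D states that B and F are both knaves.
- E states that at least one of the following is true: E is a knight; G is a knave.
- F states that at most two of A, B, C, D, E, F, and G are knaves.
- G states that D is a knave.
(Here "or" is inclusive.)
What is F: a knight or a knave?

F is a knight.

Consistent assignments: {A=knight, B=knight, C=knave, D=knave, E=knight, F=knight, G=knight}
In every consistent assignment, F is a knight.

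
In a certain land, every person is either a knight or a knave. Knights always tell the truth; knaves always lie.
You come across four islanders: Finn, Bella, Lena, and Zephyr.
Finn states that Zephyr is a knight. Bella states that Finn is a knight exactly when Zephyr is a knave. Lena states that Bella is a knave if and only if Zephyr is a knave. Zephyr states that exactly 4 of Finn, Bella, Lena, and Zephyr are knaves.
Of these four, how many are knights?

1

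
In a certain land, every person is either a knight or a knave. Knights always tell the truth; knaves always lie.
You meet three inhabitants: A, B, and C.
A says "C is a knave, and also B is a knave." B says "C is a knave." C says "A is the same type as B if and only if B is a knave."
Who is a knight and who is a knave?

A is a knave, B is a knave, and C is a knight.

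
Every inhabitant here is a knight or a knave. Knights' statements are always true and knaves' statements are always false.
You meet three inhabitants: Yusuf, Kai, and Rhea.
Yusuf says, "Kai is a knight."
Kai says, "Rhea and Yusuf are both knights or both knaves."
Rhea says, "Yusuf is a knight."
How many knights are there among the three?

3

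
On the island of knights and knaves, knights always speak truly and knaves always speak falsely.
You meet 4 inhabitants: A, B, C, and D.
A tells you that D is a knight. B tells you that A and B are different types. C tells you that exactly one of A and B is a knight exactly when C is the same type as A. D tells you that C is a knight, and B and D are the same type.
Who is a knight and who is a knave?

Knights: none. Knaves: A, B, C, and D.

A is a knave, so "D is a knight" must be False — and it is.
B (knave): "A and B are different types" — False. ✓
Since C is a knave, "exactly one of A and B is a knight exactly when C is the same type as A" needs to be False, which holds.
D is a knave; "C is a knight, and B and D are the same type" is False, as required.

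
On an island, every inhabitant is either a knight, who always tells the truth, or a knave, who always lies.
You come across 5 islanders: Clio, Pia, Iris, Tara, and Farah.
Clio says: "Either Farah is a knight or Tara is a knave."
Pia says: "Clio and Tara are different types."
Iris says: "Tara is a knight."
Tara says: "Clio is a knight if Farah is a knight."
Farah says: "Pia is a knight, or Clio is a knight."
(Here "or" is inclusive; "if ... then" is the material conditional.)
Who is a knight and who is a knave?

Clio is a knight, so "either Farah is a knight or Tara is a knave" must be True — and it is.
Since Pia is a knave, "Clio and Tara are different types" needs to be False, which holds.
As a knight, Iris's statement "Tara is a knight" should be True; it is.
Tara is a knight, and the claim "Clio is a knight if Farah is a knight" is indeed True.
As a knight, Farah's statement "Pia is a knight, or Clio is a knight" should be True; it is.

Knights: Clio, Iris, Tara, and Farah. Knaves: Pia.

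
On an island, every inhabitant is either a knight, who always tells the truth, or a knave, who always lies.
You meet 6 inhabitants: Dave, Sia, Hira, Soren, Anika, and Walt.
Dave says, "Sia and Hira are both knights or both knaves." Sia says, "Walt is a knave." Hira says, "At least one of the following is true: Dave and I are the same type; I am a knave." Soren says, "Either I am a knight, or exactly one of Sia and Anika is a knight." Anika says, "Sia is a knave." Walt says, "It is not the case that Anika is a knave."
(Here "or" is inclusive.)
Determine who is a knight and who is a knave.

Dave is a knight, Sia is a knight, Hira is a knight, Soren is a knight, Anika is a knave, and Walt is a knave.

Dave is a knight; "Sia and Hira are both knights or both knaves" is true, as required.
Since Sia is a knight, "Walt is a knave" needs to be true, which holds.
Hira is a knight; "at least one of the following is true: Dave and I are the same type; I am a knave" is true, as required.
Soren is a knight; "either I am a knight, or exactly one of Sia and Anika is a knight" is true, as required.
Anika is a knave; "Sia is a knave" is false, as required.
Walt (knave): "it is not the case that Anika is a knave" — false. ✓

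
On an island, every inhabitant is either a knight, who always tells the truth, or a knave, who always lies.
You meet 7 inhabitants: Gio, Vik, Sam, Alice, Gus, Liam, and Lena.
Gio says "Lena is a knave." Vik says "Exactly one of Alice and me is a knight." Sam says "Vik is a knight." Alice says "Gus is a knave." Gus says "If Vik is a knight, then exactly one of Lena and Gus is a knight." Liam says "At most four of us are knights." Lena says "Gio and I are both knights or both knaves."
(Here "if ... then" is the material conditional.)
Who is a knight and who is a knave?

Gio is a knight; "Lena is a knave" is True, as required.
Since Vik is a knave, "exactly one of Alice and me is a knight" needs to be False, which holds.
As a knave, Sam's statement "Vik is a knight" should be False; it is.
Alice (knave): "Gus is a knave" — False. ✓
Gus is a knight, and the claim "if Vik is a knight, then exactly one of Lena and Gus is a knight" is indeed True.
Liam is a knight, so "at most four of us are knights" must be True — and it is.
Lena is a knave; "Gio and I are both knights or both knaves" is False, as required.

Gio is a knight, Vik is a knave, Sam is a knave, Alice is a knave, Gus is a knight, Liam is a knight, and Lena is a knave.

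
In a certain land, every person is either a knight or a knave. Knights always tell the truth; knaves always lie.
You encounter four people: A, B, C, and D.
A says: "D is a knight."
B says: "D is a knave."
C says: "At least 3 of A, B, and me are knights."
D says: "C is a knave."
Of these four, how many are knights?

The unique consistent assignment is A=knight, B=knave, C=knave, D=knight.
That has 2 knights.

2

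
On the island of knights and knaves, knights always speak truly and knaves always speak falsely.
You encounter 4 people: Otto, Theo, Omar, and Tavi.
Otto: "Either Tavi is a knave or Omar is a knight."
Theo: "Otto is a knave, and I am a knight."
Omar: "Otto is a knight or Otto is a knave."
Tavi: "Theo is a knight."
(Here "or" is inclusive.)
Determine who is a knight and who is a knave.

Suppose Otto is a knave. Then Otto's statement "either Tavi is a knave or Omar is a knight" would have to be false. Checking the 8 ways to assign the others, none is consistent with every speaker.
(For instance, with Theo=knave, Omar=knight, Tavi=knave, Otto's claim "either Tavi is a knave or Omar is a knight" comes out true where it would need to be false.)
So Otto must be a knight, making "either Tavi is a knave or Omar is a knight" true. Taking Otto=knight, Theo=knave, Omar=knight, Tavi=knave, each remaining statement checks out:
  Theo (knave): "Otto is a knave, and I am a knight" — false. ✓
  Omar (knight): "Otto is a knight or Otto is a knave" — true. ✓
  Tavi (knave): "Theo is a knight" — false. ✓
This is the unique consistent assignment.

Otto is a knight, Theo is a knave, Omar is a knight, and Tavi is a knave.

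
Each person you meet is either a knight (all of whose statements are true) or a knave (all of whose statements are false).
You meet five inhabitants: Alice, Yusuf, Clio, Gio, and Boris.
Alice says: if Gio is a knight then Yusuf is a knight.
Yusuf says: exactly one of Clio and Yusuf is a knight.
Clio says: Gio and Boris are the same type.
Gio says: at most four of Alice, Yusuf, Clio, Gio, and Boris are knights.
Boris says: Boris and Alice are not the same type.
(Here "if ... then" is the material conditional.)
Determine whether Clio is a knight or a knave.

Consistent assignments: {Alice=knave, Yusuf=knave, Clio=knave, Gio=knight, Boris=knave}
In every consistent assignment, Clio is a knave.

Clio is a knave.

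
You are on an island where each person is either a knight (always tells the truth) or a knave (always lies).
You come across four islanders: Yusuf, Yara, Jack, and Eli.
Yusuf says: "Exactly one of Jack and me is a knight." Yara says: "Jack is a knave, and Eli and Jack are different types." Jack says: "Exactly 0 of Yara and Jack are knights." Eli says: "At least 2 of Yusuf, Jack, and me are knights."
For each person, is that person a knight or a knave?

Yusuf is a knight, Yara is a knight, Jack is a knave, and Eli is a knight.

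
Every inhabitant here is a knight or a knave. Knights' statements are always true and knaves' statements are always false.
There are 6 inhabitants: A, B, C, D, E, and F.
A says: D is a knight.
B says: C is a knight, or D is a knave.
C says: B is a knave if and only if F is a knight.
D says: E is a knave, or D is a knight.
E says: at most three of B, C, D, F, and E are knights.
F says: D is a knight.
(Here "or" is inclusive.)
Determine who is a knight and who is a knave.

A is a knave, so "D is a knight" must be false — and it is.
B (knight): "C is a knight, or D is a knave" — true. ✓
C is a knight, and the claim "B is a knave if and only if F is a knight" is indeed true.
D is a knave; "E is a knave, or D is a knight" is false, as required.
E (knight): "at most three of B, C, D, F, and E are knights" — true. ✓
F (knave): "D is a knight" — false. ✓

A is a knave, B is a knight, C is a knight, D is a knave, E is a knight, and F is a knave.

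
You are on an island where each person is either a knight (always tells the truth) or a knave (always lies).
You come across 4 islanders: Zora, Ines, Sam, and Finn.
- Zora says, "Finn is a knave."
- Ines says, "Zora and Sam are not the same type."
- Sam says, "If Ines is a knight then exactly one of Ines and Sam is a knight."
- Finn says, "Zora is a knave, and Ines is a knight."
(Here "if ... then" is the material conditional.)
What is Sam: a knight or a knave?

Sam is a knight.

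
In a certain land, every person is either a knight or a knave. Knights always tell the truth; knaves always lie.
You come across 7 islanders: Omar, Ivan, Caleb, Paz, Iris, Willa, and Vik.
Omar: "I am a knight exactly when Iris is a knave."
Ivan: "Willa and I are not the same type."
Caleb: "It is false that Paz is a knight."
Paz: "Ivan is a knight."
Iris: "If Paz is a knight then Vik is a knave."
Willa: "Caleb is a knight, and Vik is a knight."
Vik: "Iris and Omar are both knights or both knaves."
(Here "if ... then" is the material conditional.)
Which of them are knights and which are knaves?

Omar (knave): "I am a knight exactly when Iris is a knave" — False. ✓
Ivan is a knight, so "Willa and I are not the same type" must be True — and it is.
Caleb is a knave, and the claim "it is false that Paz is a knight" is indeed False.
Paz (knight): "Ivan is a knight" — True. ✓
Iris (knave): "if Paz is a knight then Vik is a knave" — False. ✓
Since Willa is a knave, "Caleb is a knight, and Vik is a knight" needs to be False, which holds.
Vik is a knight, so "Iris and Omar are both knights or both knaves" must be True — and it is.

Omar is a knave, Ivan is a knight, Caleb is a knave, Paz is a knight, Iris is a knave, Willa is a knave, and Vik is a knight.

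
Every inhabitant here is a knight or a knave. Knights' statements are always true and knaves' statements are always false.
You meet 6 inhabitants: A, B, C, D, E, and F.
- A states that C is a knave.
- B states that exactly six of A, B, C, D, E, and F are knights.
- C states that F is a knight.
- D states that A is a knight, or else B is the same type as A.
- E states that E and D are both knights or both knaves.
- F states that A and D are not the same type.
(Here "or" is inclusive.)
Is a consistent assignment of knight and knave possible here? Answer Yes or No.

Yes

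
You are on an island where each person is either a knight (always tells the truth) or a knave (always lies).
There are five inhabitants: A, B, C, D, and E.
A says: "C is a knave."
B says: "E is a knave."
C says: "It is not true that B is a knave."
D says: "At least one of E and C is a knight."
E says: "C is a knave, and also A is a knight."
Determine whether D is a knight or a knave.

D is a knight.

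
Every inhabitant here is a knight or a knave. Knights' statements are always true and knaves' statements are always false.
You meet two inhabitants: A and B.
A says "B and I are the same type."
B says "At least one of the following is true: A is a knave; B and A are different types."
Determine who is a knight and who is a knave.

Since A is a knave, "B and I are the same type" needs to be False, which holds.
B is a knight, so "at least one of the following is true: A is a knave; B and A are different types" must be True — and it is.

A is a knave and B is a knight.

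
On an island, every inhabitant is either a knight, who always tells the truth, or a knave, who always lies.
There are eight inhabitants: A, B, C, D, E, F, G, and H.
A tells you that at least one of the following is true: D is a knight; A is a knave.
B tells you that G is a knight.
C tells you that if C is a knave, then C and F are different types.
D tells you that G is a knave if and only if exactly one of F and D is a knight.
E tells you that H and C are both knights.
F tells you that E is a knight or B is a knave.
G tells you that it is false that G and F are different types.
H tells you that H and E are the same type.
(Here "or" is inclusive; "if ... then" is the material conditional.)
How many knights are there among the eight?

The unique consistent assignment is A=knight, B=knight, C=knight, D=knight, E=knight, F=knight, G=knight, H=knight.
That has 8 knights.

8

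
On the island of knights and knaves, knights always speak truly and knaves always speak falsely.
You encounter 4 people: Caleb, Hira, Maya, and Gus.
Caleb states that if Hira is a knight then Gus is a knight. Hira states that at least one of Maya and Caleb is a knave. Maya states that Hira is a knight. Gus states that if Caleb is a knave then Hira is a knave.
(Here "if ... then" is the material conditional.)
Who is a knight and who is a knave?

Caleb is a knave, Hira is a knight, Maya is a knight, and Gus is a knave.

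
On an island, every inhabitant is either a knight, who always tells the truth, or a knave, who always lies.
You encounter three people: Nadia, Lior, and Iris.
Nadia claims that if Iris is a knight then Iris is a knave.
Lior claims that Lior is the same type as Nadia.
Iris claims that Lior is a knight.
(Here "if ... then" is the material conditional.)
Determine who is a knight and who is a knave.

Since Nadia is a knight, "if Iris is a knight then Iris is a knave" needs to be True, which holds.
Lior is a knave, so "Lior is the same type as Nadia" must be false — and it is.
As a knave, Iris's statement "Lior is a knight" should be false; it is.

Nadia is a knight, Lior is a knave, and Iris is a knave.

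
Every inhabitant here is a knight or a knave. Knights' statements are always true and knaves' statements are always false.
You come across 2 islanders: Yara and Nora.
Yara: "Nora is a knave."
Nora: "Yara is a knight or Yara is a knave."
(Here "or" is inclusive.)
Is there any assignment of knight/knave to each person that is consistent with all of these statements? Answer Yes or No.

Yes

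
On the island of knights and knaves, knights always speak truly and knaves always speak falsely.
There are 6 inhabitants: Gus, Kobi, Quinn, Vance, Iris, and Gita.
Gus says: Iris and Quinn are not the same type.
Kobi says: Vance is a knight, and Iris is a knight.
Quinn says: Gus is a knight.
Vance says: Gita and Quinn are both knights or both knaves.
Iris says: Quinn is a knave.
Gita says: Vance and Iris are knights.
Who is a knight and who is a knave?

Gus is a knight, Kobi is a knave, Quinn is a knight, Vance is a knave, Iris is a knave, and Gita is a knave.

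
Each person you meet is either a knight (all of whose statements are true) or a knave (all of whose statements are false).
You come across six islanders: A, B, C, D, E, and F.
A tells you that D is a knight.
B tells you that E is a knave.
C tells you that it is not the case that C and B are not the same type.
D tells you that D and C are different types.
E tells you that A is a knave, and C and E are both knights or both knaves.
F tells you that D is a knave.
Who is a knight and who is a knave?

Knights: A, B, and D. Knaves: C, E, and F.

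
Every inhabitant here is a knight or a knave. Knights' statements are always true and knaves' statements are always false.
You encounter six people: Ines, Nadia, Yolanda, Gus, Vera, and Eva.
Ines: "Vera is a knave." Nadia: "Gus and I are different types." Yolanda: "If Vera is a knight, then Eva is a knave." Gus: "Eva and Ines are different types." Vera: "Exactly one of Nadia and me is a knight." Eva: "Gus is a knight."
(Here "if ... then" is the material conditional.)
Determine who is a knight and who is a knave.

Ines is a knave, Nadia is a knave, Yolanda is a knight, Gus is a knave, Vera is a knight, and Eva is a knave.

Ines is a knave; "Vera is a knave" is false, as required.
Since Nadia is a knave, "Gus and I are different types" needs to be false, which holds.
Yolanda (knight): "if Vera is a knight, then Eva is a knave" — true. ✓
Gus is a knave, and the claim "Eva and Ines are different types" is indeed false.
As a knight, Vera's statement "exactly one of Nadia and me is a knight" should be true; it is.
As a knave, Eva's statement "Gus is a knight" should be false; it is.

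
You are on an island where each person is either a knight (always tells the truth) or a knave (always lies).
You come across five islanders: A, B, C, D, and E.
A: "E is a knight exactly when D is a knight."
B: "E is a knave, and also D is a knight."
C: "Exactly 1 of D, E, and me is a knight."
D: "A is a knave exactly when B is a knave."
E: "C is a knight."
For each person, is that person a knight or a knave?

A is a knight; "E is a knight exactly when D is a knight" is True, as required.
B is a knave, and the claim "E is a knave, and also D is a knight" is indeed False.
C is a knave; "exactly 1 of D, E, and me is a knight" is False, as required.
D (knave): "A is a knave exactly when B is a knave" — False. ✓
E is a knave, so "C is a knight" must be False — and it is.

A is a knight, B is a knave, C is a knave, D is a knave, and E is a knave.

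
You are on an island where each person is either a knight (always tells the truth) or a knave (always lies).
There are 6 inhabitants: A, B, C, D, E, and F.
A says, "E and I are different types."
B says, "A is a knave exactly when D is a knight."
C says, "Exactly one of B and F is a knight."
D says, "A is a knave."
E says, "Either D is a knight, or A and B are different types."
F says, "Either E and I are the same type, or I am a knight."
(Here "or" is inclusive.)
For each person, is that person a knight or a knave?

A is a knight, B is a knight, C is a knave, D is a knave, E is a knave, and F is a knight.

A (knight): "E and I are different types" — true. ✓
B is a knight, and the claim "A is a knave exactly when D is a knight" is indeed true.
As a knave, C's statement "exactly one of B and F is a knight" should be false; it is.
D is a knave, and the claim "A is a knave" is indeed false.
E is a knave, and the claim "either D is a knight, or A and B are different types" is indeed false.
As a knight, F's statement "either E and I are the same type, or I am a knight" should be true; it is.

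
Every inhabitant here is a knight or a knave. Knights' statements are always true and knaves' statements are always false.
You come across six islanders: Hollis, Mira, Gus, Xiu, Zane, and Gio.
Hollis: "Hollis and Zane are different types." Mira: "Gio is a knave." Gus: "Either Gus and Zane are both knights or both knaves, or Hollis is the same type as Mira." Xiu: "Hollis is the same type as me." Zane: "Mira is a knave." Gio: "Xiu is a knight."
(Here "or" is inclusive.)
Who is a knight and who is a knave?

Hollis (knight): "Hollis and Zane are different types" — True. ✓
Since Mira is a knight, "Gio is a knave" needs to be True, which holds.
Gus is a knight, and the claim "either Gus and Zane are both knights or both knaves, or Hollis is the same type as Mira" is indeed True.
Xiu is a knave; "Hollis is the same type as me" is false, as required.
Zane is a knave; "Mira is a knave" is false, as required.
Gio is a knave; "Xiu is a knight" is false, as required.

Hollis is a knight, Mira is a knight, Gus is a knight, Xiu is a knave, Zane is a knave, and Gio is a knave.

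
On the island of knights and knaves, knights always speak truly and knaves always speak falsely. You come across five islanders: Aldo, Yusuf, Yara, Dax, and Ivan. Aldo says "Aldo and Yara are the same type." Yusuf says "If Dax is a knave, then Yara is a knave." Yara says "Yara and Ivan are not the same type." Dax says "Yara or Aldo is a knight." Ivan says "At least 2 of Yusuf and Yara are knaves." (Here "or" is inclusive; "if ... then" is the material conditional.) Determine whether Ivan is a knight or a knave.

Ivan is a knave.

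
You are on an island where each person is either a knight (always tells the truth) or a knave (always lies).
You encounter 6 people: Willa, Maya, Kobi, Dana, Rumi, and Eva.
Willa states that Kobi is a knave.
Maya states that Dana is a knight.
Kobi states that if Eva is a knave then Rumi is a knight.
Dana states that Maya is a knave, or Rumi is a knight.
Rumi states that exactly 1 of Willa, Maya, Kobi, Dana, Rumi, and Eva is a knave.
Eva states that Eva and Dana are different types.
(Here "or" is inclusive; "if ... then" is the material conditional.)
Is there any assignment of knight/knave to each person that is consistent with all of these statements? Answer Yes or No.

Checking all 64 assignments, each has at least one speaker whose statement's truth value contradicts their type.

No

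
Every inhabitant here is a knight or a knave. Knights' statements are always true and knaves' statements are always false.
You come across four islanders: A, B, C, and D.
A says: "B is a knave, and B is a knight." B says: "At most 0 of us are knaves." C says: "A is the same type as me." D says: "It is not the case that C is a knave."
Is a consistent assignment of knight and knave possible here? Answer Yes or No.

No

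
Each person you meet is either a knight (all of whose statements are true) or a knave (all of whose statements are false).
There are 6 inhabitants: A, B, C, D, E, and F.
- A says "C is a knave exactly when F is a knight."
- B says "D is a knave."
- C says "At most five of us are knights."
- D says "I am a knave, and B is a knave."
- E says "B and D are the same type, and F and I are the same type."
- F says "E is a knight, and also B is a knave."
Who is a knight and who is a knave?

Since A is a knight, "C is a knave exactly when F is a knight" needs to be True, which holds.
B is a knight, so "D is a knave" must be True — and it is.
C is a knight, so "at most five of us are knights" must be True — and it is.
Since D is a knave, "I am a knave, and B is a knave" needs to be false, which holds.
E is a knave, so "B and D are the same type, and F and I are the same type" must be false — and it is.
F is a knave; "E is a knight, and also B is a knave" is false, as required.

A is a knight, B is a knight, C is a knight, D is a knave, E is a knave, and F is a knave.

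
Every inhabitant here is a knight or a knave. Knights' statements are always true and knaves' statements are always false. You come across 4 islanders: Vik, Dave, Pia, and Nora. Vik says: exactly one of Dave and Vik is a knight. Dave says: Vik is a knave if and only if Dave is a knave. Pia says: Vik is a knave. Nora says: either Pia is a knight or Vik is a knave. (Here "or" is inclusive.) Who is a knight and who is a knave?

Vik is a knight, Dave is a knave, Pia is a knave, and Nora is a knave.

Vik (knight): "exactly one of Dave and Vik is a knight" — True. ✓
Dave is a knave, and the claim "Vik is a knave if and only if Dave is a knave" is indeed false.
Pia is a knave, so "Vik is a knave" must be false — and it is.
Nora is a knave, so "either Pia is a knight or Vik is a knave" must be false — and it is.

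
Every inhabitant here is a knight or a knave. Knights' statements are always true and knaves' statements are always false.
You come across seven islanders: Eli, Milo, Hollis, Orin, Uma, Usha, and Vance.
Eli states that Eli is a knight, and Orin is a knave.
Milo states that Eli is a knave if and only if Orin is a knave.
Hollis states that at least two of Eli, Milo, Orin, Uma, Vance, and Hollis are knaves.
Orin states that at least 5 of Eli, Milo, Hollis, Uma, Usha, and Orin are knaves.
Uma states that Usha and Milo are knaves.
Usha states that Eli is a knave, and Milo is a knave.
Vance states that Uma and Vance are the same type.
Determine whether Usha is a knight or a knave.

Usha is a knave.

Consistent assignments: {Eli=knight, Milo=knave, Hollis=knight, Orin=knave, Uma=knight, Usha=knave, Vance=knight}; {Eli=knight, Milo=knave, Hollis=knight, Orin=knave, Uma=knight, Usha=knave, Vance=knave}
In every consistent assignment, Usha is a knave.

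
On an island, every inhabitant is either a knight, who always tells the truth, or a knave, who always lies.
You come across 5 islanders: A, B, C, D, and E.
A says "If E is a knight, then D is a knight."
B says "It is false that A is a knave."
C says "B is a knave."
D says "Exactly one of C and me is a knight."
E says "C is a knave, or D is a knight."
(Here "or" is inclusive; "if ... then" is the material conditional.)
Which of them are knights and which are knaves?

A is a knight; "if E is a knight, then D is a knight" is true, as required.
B is a knight, so "it is false that A is a knave" must be true — and it is.
Since C is a knave, "B is a knave" needs to be false, which holds.
D (knight): "exactly one of C and me is a knight" — true. ✓
E is a knight, so "C is a knave, or D is a knight" must be true — and it is.

A is a knight, B is a knight, C is a knave, D is a knight, and E is a knight.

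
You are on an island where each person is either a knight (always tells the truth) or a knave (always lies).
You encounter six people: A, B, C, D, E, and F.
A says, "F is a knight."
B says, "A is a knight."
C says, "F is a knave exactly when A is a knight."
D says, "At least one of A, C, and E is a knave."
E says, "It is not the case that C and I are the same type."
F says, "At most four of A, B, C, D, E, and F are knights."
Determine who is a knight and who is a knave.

A is a knight, B is a knight, C is a knave, D is a knight, E is a knave, and F is a knight.

A is a knight; "F is a knight" is True, as required.
B is a knight, and the claim "A is a knight" is indeed True.
C is a knave; "F is a knave exactly when A is a knight" is False, as required.
As a knight, D's statement "at least one of A, C, and E is a knave" should be True; it is.
E is a knave, and the claim "it is not the case that C and I are the same type" is indeed False.
F is a knight; "at most four of A, B, C, D, E, and F are knights" is True, as required.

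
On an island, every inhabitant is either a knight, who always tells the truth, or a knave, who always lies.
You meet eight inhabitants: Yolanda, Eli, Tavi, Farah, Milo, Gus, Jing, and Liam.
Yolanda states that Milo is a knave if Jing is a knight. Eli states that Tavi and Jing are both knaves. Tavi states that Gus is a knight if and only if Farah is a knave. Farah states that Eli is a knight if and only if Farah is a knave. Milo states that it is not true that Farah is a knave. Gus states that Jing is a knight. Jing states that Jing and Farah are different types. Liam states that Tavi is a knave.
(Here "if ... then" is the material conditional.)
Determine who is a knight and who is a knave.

Yolanda is a knight, so "Milo is a knave if Jing is a knight" must be True — and it is.
Eli is a knave, so "Tavi and Jing are both knaves" must be false — and it is.
Tavi is a knight, so "Gus is a knight if and only if Farah is a knave" must be True — and it is.
Farah (knave): "Eli is a knight if and only if Farah is a knave" — false. ✓
As a knave, Milo's statement "it is not true that Farah is a knave" should be false; it is.
Gus (knight): "Jing is a knight" — True. ✓
Jing (knight): "Jing and Farah are different types" — True. ✓
As a knave, Liam's statement "Tavi is a knave" should be false; it is.

Knights: Yolanda, Tavi, Gus, and Jing. Knaves: Eli, Farah, Milo, and Liam.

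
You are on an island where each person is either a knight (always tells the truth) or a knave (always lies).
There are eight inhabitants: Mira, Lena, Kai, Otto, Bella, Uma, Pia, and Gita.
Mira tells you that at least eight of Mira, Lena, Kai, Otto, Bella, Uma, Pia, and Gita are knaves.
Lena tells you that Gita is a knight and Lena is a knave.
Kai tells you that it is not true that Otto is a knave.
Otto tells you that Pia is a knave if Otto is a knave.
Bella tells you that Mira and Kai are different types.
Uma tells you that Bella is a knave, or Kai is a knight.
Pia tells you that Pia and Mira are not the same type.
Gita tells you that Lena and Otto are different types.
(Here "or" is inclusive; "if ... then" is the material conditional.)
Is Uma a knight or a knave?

Uma is a knight.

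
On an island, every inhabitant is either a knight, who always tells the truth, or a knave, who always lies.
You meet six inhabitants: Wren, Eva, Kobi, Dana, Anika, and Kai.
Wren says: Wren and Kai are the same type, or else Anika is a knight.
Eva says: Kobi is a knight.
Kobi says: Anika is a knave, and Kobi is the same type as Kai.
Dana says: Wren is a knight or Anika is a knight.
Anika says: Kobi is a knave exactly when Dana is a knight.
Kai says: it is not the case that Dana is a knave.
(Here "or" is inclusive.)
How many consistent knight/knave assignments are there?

Consistent assignments:
  Wren=knight, Eva=knight, Kobi=knight, Dana=knight, Anika=knave, Kai=knight
  Wren=knight, Eva=knave, Kobi=knave, Dana=knight, Anika=knight, Kai=knight

2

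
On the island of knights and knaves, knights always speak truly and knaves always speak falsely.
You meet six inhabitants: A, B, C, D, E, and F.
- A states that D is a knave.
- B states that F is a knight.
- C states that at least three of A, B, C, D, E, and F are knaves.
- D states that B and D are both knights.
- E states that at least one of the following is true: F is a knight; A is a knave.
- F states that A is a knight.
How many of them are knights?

4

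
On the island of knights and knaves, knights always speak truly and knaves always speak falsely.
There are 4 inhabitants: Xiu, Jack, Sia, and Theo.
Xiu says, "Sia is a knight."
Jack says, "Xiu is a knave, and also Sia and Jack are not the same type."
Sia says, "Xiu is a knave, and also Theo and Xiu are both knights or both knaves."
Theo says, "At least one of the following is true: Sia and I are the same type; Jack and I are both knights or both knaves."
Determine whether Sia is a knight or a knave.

Sia is a knave.

Consistent assignments: {Xiu=knave, Jack=knight, Sia=knave, Theo=knight}
In every consistent assignment, Sia is a knave.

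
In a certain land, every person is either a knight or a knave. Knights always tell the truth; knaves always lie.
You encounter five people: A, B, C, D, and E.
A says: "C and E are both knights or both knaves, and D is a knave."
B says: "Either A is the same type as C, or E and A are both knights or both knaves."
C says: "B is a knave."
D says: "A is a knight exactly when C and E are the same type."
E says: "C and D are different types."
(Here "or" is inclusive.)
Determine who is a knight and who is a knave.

A is a knave, B is a knight, C is a knave, D is a knight, and E is a knight.

A (knave): "C and E are both knights or both knaves, and D is a knave" — False. ✓
B is a knight; "either A is the same type as C, or E and A are both knights or both knaves" is true, as required.
C is a knave; "B is a knave" is False, as required.
As a knight, D's statement "A is a knight exactly when C and E are the same type" should be true; it is.
E (knight): "C and D are different types" — true. ✓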